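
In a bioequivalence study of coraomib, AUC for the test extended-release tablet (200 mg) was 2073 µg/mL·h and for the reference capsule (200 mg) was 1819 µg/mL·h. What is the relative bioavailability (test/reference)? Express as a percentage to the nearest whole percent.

F_rel = 114%

F_rel = (AUC_test/D_test) / (AUC_ref/D_ref)
      = (2073/200) / (1819/200)
      = 10.365 / 9.095 = 1.1396 = 113.96%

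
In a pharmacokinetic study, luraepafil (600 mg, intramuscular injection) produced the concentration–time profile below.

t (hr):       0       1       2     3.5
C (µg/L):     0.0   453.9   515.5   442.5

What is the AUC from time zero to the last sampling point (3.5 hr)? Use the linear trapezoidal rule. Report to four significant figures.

AUC = 1430 µg/L·hr

Trapezoidal AUC_0→3.5:
  [0→1]: (0.0+453.9)/2 × 1 = 226.95
  [1→2]: (453.9+515.5)/2 × 1 = 484.7
  [2→3.5]: (515.5+442.5)/2 × 1.5 = 718.5
  Sum = 1430.15 µg/L·hr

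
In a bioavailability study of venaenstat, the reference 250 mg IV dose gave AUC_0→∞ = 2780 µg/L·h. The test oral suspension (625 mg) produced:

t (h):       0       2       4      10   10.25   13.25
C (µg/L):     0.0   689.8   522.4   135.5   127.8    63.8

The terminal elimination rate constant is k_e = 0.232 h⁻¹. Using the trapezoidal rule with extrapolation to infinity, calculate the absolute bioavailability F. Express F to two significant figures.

Trapezoidal AUC_0→13.25 (oral suspension):
  [0→2]: (0.0+689.8)/2 × 2 = 689.8
  [2→4]: (689.8+522.4)/2 × 2 = 1212.2
  [4→10]: (522.4+135.5)/2 × 6 = 1973.7
  [10→10.25]: (135.5+127.8)/2 × 0.25 = 32.9125
  [10.25→13.25]: (127.8+63.8)/2 × 3 = 287.4
  Sum = 4196.0125 µg/L·h
Tail: C_last/k_e = 63.8/0.232 = 275.000
AUC_0→∞ (oral suspension) = 4196.0125 + 275.000 = 4471.0125 µg/L·h
F = (AUC_ev/D_ev)/(AUC_iv/D_iv) = (4471.0125/625)/(2780/250) = 7.15362/11.12 = 0.6433

F = 0.64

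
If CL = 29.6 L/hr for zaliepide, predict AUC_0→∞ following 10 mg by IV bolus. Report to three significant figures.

AUC_0→∞ = Dose_iv / CL
        = 10 / 29.6 = 0.337838 mg/L·hr

AUC = 0.338 mg/L·hr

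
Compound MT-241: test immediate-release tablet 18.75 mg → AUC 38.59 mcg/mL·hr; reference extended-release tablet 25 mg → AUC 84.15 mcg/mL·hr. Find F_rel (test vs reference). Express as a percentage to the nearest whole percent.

F_rel = 61%

F_rel = (AUC_test/D_test) / (AUC_ref/D_ref)
      = (38.59/18.75) / (84.15/25)
      = 2.05813 / 3.366 = 0.6114 = 61.14%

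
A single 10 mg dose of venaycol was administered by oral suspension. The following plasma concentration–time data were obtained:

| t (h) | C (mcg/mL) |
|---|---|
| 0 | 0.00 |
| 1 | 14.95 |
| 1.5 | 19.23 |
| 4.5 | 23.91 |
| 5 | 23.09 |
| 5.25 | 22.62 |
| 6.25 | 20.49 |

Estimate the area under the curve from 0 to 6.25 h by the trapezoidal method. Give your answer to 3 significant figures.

Trapezoidal AUC_0→6.25:
  [0→1]: (0.00+14.95)/2 × 1 = 7.475
  [1→1.5]: (14.95+19.23)/2 × 0.5 = 8.545
  [1.5→4.5]: (19.23+23.91)/2 × 3 = 64.71
  [4.5→5]: (23.91+23.09)/2 × 0.5 = 11.75
  [5→5.25]: (23.09+22.62)/2 × 0.25 = 5.71375
  [5.25→6.25]: (22.62+20.49)/2 × 1 = 21.555
  Sum = 119.74875 mcg/mL·h

AUC = 120 mcg/mL·h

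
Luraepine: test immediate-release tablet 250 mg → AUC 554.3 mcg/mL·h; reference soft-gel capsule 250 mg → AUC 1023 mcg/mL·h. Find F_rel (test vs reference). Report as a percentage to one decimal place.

F_rel = 54.2%

F_rel = (AUC_test/D_test) / (AUC_ref/D_ref)
      = (554.3/250) / (1023/250)
      = 2.2172 / 4.092 = 0.5418 = 54.18%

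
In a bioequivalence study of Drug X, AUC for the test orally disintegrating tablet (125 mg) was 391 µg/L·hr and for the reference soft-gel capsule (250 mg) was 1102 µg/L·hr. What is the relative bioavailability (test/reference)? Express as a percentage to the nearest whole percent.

F_rel = (AUC_test/D_test) / (AUC_ref/D_ref)
      = (391/125) / (1102/250)
      = 3.128 / 4.408 = 0.7096 = 70.96%

F_rel = 71%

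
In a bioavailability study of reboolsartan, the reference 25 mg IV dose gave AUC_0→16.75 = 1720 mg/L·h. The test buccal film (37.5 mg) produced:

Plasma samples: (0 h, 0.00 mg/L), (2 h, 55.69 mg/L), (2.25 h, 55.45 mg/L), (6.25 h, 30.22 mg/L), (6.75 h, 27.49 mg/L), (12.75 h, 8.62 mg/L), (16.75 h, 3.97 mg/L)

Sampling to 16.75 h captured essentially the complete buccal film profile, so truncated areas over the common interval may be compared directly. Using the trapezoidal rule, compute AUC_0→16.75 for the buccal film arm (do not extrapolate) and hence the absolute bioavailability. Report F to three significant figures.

Trapezoidal AUC_0→16.75 (buccal film):
  [0→2]: (0.00+55.69)/2 × 2 = 55.69
  [2→2.25]: (55.69+55.45)/2 × 0.25 = 13.8925
  [2.25→6.25]: (55.45+30.22)/2 × 4 = 171.34
  [6.25→6.75]: (30.22+27.49)/2 × 0.5 = 14.4275
  [6.75→12.75]: (27.49+8.62)/2 × 6 = 108.33
  [12.75→16.75]: (8.62+3.97)/2 × 4 = 25.18
  Sum = 388.86 mg/L·h
F = (AUC_ev/D_ev)/(AUC_iv/D_iv) = (388.86/37.5)/(1720/25) = 10.3696/68.8 = 0.1507

F = 0.151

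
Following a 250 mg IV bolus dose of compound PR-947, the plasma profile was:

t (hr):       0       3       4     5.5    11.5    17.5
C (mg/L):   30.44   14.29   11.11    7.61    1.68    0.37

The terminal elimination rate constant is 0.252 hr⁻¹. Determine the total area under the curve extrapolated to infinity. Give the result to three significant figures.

Trapezoidal AUC_0→17.5:
  [0→3]: (30.44+14.29)/2 × 3 = 67.095
  [3→4]: (14.29+11.11)/2 × 1 = 12.7
  [4→5.5]: (11.11+7.61)/2 × 1.5 = 14.04
  [5.5→11.5]: (7.61+1.68)/2 × 6 = 27.87
  [11.5→17.5]: (1.68+0.37)/2 × 6 = 6.15
  Sum = 127.855 mg/L·hr
Extrapolated tail: C_last / k_e = 0.37 / 0.252 = 1.468
AUC_0→∞ = 127.855 + 1.468 = 129.323 mg/L·hr

AUC = 129 mg/L·hr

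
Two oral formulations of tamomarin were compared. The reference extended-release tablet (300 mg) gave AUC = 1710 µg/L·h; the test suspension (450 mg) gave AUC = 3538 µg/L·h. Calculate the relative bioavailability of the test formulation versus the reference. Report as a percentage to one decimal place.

F_rel = (AUC_test/D_test) / (AUC_ref/D_ref)
      = (3538/450) / (1710/300)
      = 7.86222 / 5.7 = 1.3793 = 137.93%

F_rel = 137.9%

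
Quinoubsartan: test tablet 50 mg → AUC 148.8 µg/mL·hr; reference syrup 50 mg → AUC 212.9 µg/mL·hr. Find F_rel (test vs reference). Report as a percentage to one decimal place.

F_rel = 69.9%

F_rel = (AUC_test/D_test) / (AUC_ref/D_ref)
      = (148.8/50) / (212.9/50)
      = 2.976 / 4.258 = 0.6989 = 69.89%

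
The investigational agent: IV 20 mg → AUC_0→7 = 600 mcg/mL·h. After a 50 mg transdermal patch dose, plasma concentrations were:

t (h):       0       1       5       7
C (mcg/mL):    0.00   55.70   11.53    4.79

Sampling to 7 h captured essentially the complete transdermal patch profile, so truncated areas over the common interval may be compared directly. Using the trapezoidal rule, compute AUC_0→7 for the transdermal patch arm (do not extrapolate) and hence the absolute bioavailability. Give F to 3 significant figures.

Trapezoidal AUC_0→7 (transdermal patch):
  [0→1]: (0.00+55.70)/2 × 1 = 27.85
  [1→5]: (55.70+11.53)/2 × 4 = 134.46
  [5→7]: (11.53+4.79)/2 × 2 = 16.32
  Sum = 178.63 mcg/mL·h
F = (AUC_ev/D_ev)/(AUC_iv/D_iv) = (178.63/50)/(600/20) = 3.5726/30 = 0.1191

F = 0.119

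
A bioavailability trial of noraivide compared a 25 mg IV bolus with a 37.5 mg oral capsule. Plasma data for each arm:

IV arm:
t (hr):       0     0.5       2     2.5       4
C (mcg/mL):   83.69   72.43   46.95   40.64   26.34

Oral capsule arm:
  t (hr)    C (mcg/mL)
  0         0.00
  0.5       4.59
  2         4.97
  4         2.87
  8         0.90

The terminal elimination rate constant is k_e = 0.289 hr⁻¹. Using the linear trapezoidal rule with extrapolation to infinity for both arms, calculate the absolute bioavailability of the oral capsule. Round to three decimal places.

F = 0.061

Trapezoidal AUC_0→4 (IV):
  [0→0.5]: (83.69+72.43)/2 × 0.5 = 39.03
  [0.5→2]: (72.43+46.95)/2 × 1.5 = 89.535
  [2→2.5]: (46.95+40.64)/2 × 0.5 = 21.8975
  [2.5→4]: (40.64+26.34)/2 × 1.5 = 50.235
  Sum = 200.6975 mcg/mL·hr
IV tail: 26.34/0.289 = 91.142; AUC_iv,0→∞ = 200.6975 + 91.142 = 291.8395 mcg/mL·hr
Trapezoidal AUC_0→8 (oral capsule):
  [0→0.5]: (0.00+4.59)/2 × 0.5 = 1.1475
  [0.5→2]: (4.59+4.97)/2 × 1.5 = 7.17
  [2→4]: (4.97+2.87)/2 × 2 = 7.84
  [4→8]: (2.87+0.90)/2 × 4 = 7.54
  Sum = 23.6975 mcg/mL·hr
oral capsule tail: 0.90/0.289 = 3.114; AUC_ev,0→∞ = 23.6975 + 3.114 = 26.8115 mcg/mL·hr
F = (AUC_ev/D_ev)/(AUC_iv/D_iv) = (26.8115/37.5)/(291.8395/25) = 0.714973/11.67358 = 0.0612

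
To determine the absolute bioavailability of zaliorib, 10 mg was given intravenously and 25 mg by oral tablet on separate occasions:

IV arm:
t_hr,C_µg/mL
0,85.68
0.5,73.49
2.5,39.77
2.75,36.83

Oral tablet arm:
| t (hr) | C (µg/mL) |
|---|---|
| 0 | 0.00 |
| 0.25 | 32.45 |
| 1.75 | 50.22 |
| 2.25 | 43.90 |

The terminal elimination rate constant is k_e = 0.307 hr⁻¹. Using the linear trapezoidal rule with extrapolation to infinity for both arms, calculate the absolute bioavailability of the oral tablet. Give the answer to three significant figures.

Trapezoidal AUC_0→2.75 (IV):
  [0→0.5]: (85.68+73.49)/2 × 0.5 = 39.7925
  [0.5→2.5]: (73.49+39.77)/2 × 2 = 113.26
  [2.5→2.75]: (39.77+36.83)/2 × 0.25 = 9.575
  Sum = 162.6275 µg/mL·hr
IV tail: 36.83/0.307 = 119.967; AUC_iv,0→∞ = 162.6275 + 119.967 = 282.5945 µg/mL·hr
Trapezoidal AUC_0→2.25 (oral tablet):
  [0→0.25]: (0.00+32.45)/2 × 0.25 = 4.05625
  [0.25→1.75]: (32.45+50.22)/2 × 1.5 = 62.0025
  [1.75→2.25]: (50.22+43.90)/2 × 0.5 = 23.53
  Sum = 89.58875 µg/mL·hr
oral tablet tail: 43.90/0.307 = 142.997; AUC_ev,0→∞ = 89.58875 + 142.997 = 232.58575 µg/mL·hr
F = (AUC_ev/D_ev)/(AUC_iv/D_iv) = (232.58575/25)/(282.5945/10) = 9.30343/28.25945 = 0.3292

F = 0.329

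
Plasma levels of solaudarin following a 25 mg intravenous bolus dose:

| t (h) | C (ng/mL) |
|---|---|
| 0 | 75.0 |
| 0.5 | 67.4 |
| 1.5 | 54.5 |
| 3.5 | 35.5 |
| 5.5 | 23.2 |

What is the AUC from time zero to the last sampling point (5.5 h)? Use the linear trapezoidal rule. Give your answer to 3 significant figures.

Trapezoidal AUC_0→5.5:
  [0→0.5]: (75.0+67.4)/2 × 0.5 = 35.6
  [0.5→1.5]: (67.4+54.5)/2 × 1 = 60.95
  [1.5→3.5]: (54.5+35.5)/2 × 2 = 90.0
  [3.5→5.5]: (35.5+23.2)/2 × 2 = 58.7
  Sum = 245.25 ng/mL·h

AUC = 245 ng/mL·h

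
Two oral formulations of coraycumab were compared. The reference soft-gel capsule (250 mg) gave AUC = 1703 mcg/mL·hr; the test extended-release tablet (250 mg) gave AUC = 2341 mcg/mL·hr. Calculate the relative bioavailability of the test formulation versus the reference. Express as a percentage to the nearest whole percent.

F_rel = 137%

F_rel = (AUC_test/D_test) / (AUC_ref/D_ref)
      = (2341/250) / (1703/250)
      = 9.364 / 6.812 = 1.3746 = 137.46%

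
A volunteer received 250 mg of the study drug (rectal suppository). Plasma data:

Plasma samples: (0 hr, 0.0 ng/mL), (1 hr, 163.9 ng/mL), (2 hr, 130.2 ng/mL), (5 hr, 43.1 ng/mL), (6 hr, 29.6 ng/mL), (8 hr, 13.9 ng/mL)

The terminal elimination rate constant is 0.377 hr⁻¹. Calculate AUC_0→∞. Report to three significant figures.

AUC = 606 ng/mL·hr

Trapezoidal AUC_0→8:
  [0→1]: (0.0+163.9)/2 × 1 = 81.95
  [1→2]: (163.9+130.2)/2 × 1 = 147.05
  [2→5]: (130.2+43.1)/2 × 3 = 259.95
  [5→6]: (43.1+29.6)/2 × 1 = 36.35
  [6→8]: (29.6+13.9)/2 × 2 = 43.5
  Sum = 568.8 ng/mL·hr
Extrapolated tail: C_last / k_e = 13.9 / 0.377 = 36.870
AUC_0→∞ = 568.8 + 36.870 = 605.67 ng/mL·hr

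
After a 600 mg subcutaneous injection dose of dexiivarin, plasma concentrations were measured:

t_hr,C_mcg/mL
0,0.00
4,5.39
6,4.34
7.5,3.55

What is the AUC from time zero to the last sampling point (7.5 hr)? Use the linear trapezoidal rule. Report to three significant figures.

Trapezoidal AUC_0→7.5:
  [0→4]: (0.00+5.39)/2 × 4 = 10.78
  [4→6]: (5.39+4.34)/2 × 2 = 9.73
  [6→7.5]: (4.34+3.55)/2 × 1.5 = 5.9175
  Sum = 26.4275 mcg/mL·hr

AUC = 26.4 mcg/mL·hr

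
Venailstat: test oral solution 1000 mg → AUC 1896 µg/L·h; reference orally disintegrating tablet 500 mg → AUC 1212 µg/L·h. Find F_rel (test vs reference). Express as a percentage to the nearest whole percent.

F_rel = (AUC_test/D_test) / (AUC_ref/D_ref)
      = (1896/1000) / (1212/500)
      = 1.896 / 2.424 = 0.7822 = 78.22%

F_rel = 78%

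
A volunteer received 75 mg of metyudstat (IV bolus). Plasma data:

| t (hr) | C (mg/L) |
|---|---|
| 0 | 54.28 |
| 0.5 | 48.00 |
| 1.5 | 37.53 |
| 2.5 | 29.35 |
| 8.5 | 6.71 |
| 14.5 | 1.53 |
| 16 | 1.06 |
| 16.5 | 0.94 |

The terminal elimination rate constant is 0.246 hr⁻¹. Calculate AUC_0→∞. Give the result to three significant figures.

Trapezoidal AUC_0→16.5:
  [0→0.5]: (54.28+48.00)/2 × 0.5 = 25.57
  [0.5→1.5]: (48.00+37.53)/2 × 1 = 42.765
  [1.5→2.5]: (37.53+29.35)/2 × 1 = 33.44
  [2.5→8.5]: (29.35+6.71)/2 × 6 = 108.18
  [8.5→14.5]: (6.71+1.53)/2 × 6 = 24.72
  [14.5→16]: (1.53+1.06)/2 × 1.5 = 1.9425
  [16→16.5]: (1.06+0.94)/2 × 0.5 = 0.5
  Sum = 237.1175 mg/L·hr
Extrapolated tail: C_last / k_e = 0.94 / 0.246 = 3.821
AUC_0→∞ = 237.1175 + 3.821 = 240.9385 mg/L·hr

AUC = 241 mg/L·hr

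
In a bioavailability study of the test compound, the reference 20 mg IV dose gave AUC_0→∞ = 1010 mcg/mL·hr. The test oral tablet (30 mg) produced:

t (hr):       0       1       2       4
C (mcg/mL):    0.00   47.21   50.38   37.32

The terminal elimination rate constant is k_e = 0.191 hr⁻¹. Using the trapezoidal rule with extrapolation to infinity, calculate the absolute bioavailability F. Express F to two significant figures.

Trapezoidal AUC_0→4 (oral tablet):
  [0→1]: (0.00+47.21)/2 × 1 = 23.605
  [1→2]: (47.21+50.38)/2 × 1 = 48.795
  [2→4]: (50.38+37.32)/2 × 2 = 87.7
  Sum = 160.1 mcg/mL·hr
Tail: C_last/k_e = 37.32/0.191 = 195.393
AUC_0→∞ (oral tablet) = 160.1 + 195.393 = 355.493 mcg/mL·hr
F = (AUC_ev/D_ev)/(AUC_iv/D_iv) = (355.493/30)/(1010/20) = 11.8498/50.5 = 0.2346

F = 0.23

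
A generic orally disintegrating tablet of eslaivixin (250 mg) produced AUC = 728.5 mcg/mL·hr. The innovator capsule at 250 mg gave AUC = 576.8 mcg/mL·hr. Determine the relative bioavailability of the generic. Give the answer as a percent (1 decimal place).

F_rel = 126.3%

F_rel = (AUC_test/D_test) / (AUC_ref/D_ref)
      = (728.5/250) / (576.8/250)
      = 2.914 / 2.3072 = 1.2630 = 126.30%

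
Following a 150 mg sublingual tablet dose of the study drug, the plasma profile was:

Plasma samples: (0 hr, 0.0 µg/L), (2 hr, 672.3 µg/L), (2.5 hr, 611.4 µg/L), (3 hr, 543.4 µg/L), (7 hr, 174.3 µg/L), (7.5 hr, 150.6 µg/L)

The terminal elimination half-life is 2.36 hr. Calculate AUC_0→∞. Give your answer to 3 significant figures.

AUC = 3310 µg/L·hr

Trapezoidal AUC_0→7.5:
  [0→2]: (0.0+672.3)/2 × 2 = 672.3
  [2→2.5]: (672.3+611.4)/2 × 0.5 = 320.925
  [2.5→3]: (611.4+543.4)/2 × 0.5 = 288.7
  [3→7]: (543.4+174.3)/2 × 4 = 1435.4
  [7→7.5]: (174.3+150.6)/2 × 0.5 = 81.225
  Sum = 2798.55 µg/L·hr
k_e = ln2 / t½ = 0.693147 / 2.36 = 0.2937 hr^-1
Extrapolated tail: C_last / k_e = 150.6 / 0.2937 = 512.768
AUC_0→∞ = 2798.55 + 512.768 = 3311.318 µg/L·hr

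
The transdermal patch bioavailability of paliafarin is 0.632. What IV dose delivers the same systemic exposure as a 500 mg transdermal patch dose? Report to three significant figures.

Systemic exposure from an extravascular dose = F × D_ev, so the equivalent IV dose is F × D_ev.
D_iv = F × D_ev = 0.632 × 500 = 316 mg

D_iv = 316 mg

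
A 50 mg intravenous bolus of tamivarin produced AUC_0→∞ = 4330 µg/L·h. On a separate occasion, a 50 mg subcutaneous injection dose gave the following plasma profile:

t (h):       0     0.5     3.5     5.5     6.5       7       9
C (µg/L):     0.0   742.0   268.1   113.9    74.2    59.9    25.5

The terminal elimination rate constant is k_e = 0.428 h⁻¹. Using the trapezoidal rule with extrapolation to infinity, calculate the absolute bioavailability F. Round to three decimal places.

Trapezoidal AUC_0→9 (subcutaneous injection):
  [0→0.5]: (0.0+742.0)/2 × 0.5 = 185.5
  [0.5→3.5]: (742.0+268.1)/2 × 3 = 1515.15
  [3.5→5.5]: (268.1+113.9)/2 × 2 = 382.0
  [5.5→6.5]: (113.9+74.2)/2 × 1 = 94.05
  [6.5→7]: (74.2+59.9)/2 × 0.5 = 33.525
  [7→9]: (59.9+25.5)/2 × 2 = 85.4
  Sum = 2295.625 µg/L·h
Tail: C_last/k_e = 25.5/0.428 = 59.579
AUC_0→∞ (subcutaneous injection) = 2295.625 + 59.579 = 2355.204 µg/L·h
F = (AUC_ev/D_ev)/(AUC_iv/D_iv) = (2355.204/50)/(4330/50) = 47.10408/86.6 = 0.5439

F = 0.544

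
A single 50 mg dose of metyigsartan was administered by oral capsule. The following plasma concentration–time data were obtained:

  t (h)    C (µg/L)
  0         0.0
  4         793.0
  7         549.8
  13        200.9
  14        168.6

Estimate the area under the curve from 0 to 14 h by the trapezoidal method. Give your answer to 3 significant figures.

Trapezoidal AUC_0→14:
  [0→4]: (0.0+793.0)/2 × 4 = 1586.0
  [4→7]: (793.0+549.8)/2 × 3 = 2014.2
  [7→13]: (549.8+200.9)/2 × 6 = 2252.1
  [13→14]: (200.9+168.6)/2 × 1 = 184.75
  Sum = 6037.05 µg/L·h

AUC = 6040 µg/L·h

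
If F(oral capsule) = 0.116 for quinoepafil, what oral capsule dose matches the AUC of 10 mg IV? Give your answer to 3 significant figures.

For equal systemic exposure: F × D_ev = D_iv
D_ev = D_iv / F = 10 / 0.116 = 86.2069 mg

D_oral = 86.2 mg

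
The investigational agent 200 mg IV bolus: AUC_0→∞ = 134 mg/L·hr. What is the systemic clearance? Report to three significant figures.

CL = 1.49 L/hr

CL = Dose_iv / AUC_0→∞
   = 200 / 134 = 1.49254 L/hr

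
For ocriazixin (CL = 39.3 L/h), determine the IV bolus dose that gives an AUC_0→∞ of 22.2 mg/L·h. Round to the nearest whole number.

Dose = 872 mg

Dose_iv = CL × AUC_0→∞
     = 39.3 × 22.2 = 872.46 mg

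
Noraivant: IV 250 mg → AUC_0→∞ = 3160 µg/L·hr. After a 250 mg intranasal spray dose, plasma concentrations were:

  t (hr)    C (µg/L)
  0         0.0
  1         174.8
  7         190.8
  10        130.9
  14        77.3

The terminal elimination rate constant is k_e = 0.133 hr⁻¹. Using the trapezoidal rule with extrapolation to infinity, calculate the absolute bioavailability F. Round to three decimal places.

F = 0.843

Trapezoidal AUC_0→14 (intranasal spray):
  [0→1]: (0.0+174.8)/2 × 1 = 87.4
  [1→7]: (174.8+190.8)/2 × 6 = 1096.8
  [7→10]: (190.8+130.9)/2 × 3 = 482.55
  [10→14]: (130.9+77.3)/2 × 4 = 416.4
  Sum = 2083.15 µg/L·hr
Tail: C_last/k_e = 77.3/0.133 = 581.203
AUC_0→∞ (intranasal spray) = 2083.15 + 581.203 = 2664.353 µg/L·hr
F = (AUC_ev/D_ev)/(AUC_iv/D_iv) = (2664.353/250)/(3160/250) = 10.657412/12.64 = 0.8431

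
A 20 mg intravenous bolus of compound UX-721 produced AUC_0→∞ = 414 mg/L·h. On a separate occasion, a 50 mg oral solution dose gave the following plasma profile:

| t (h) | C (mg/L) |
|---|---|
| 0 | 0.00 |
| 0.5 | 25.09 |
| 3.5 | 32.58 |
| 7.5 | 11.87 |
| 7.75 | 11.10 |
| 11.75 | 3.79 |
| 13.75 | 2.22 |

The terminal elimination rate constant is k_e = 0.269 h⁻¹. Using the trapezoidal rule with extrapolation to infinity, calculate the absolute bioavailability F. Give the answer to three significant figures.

Trapezoidal AUC_0→13.75 (oral solution):
  [0→0.5]: (0.00+25.09)/2 × 0.5 = 6.2725
  [0.5→3.5]: (25.09+32.58)/2 × 3 = 86.505
  [3.5→7.5]: (32.58+11.87)/2 × 4 = 88.9
  [7.5→7.75]: (11.87+11.10)/2 × 0.25 = 2.87125
  [7.75→11.75]: (11.10+3.79)/2 × 4 = 29.78
  [11.75→13.75]: (3.79+2.22)/2 × 2 = 6.01
  Sum = 220.33875 mg/L·h
Tail: C_last/k_e = 2.22/0.269 = 8.253
AUC_0→∞ (oral solution) = 220.33875 + 8.253 = 228.59175 mg/L·h
F = (AUC_ev/D_ev)/(AUC_iv/D_iv) = (228.59175/50)/(414/20) = 4.571835/20.7 = 0.2209

F = 0.221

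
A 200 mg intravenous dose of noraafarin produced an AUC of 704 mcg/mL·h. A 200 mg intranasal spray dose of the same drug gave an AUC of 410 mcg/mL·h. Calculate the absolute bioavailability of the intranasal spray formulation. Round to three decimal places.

F = (AUC_ev / D_ev) / (AUC_iv / D_iv)
  = (410/200) / (704/200)
  = 2.05 / 3.52 = 0.5824

F = 0.582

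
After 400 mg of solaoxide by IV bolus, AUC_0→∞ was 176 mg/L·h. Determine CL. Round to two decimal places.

CL = Dose_iv / AUC_0→∞
   = 400 / 176 = 2.27273 L/h

CL = 2.27 L/h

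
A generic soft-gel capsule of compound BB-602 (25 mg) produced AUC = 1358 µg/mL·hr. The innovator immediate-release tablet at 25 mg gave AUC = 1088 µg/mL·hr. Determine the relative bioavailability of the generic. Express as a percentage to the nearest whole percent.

F_rel = 125%

F_rel = (AUC_test/D_test) / (AUC_ref/D_ref)
      = (1358/25) / (1088/25)
      = 54.32 / 43.52 = 1.2482 = 124.82%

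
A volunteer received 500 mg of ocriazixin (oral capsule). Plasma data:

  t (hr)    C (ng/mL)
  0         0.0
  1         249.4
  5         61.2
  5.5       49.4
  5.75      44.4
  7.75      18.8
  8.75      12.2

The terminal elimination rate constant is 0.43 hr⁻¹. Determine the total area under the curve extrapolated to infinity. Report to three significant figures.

AUC = 892 ng/mL·hr

Trapezoidal AUC_0→8.75:
  [0→1]: (0.0+249.4)/2 × 1 = 124.7
  [1→5]: (249.4+61.2)/2 × 4 = 621.2
  [5→5.5]: (61.2+49.4)/2 × 0.5 = 27.65
  [5.5→5.75]: (49.4+44.4)/2 × 0.25 = 11.725
  [5.75→7.75]: (44.4+18.8)/2 × 2 = 63.2
  [7.75→8.75]: (18.8+12.2)/2 × 1 = 15.5
  Sum = 863.975 ng/mL·hr
Extrapolated tail: C_last / k_e = 12.2 / 0.43 = 28.372
AUC_0→∞ = 863.975 + 28.372 = 892.347 ng/mL·hr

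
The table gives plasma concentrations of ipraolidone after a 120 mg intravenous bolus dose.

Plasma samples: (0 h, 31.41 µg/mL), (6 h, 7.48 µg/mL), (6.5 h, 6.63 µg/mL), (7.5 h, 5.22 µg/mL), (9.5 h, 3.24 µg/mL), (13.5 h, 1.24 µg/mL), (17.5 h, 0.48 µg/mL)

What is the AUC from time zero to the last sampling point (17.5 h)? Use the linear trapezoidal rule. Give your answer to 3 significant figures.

AUC = 147 µg/mL·h

Trapezoidal AUC_0→17.5:
  [0→6]: (31.41+7.48)/2 × 6 = 116.67
  [6→6.5]: (7.48+6.63)/2 × 0.5 = 3.5275
  [6.5→7.5]: (6.63+5.22)/2 × 1 = 5.925
  [7.5→9.5]: (5.22+3.24)/2 × 2 = 8.46
  [9.5→13.5]: (3.24+1.24)/2 × 4 = 8.96
  [13.5→17.5]: (1.24+0.48)/2 × 4 = 3.44
  Sum = 146.9825 µg/mL·h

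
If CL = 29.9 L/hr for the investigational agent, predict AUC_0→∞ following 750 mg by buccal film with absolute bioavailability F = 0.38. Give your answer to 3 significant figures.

AUC_0→∞ = F × Dose / CL
        = 0.38 × 750 / 29.9 = 9.53177 mg/L·hr

AUC = 9.53 mg/L·hr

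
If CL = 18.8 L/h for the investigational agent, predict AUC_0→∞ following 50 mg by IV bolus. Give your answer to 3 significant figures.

AUC = 2.66 mg/L·h

AUC_0→∞ = Dose_iv / CL
        = 50 / 18.8 = 2.65957 mg/L·h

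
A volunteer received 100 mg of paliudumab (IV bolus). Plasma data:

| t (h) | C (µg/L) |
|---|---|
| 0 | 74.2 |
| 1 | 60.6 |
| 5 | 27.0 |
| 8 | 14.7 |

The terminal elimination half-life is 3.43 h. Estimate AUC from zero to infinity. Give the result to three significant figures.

AUC = 378 µg/L·h

Trapezoidal AUC_0→8:
  [0→1]: (74.2+60.6)/2 × 1 = 67.4
  [1→5]: (60.6+27.0)/2 × 4 = 175.2
  [5→8]: (27.0+14.7)/2 × 3 = 62.55
  Sum = 305.15 µg/L·h
k_e = ln2 / t½ = 0.693147 / 3.43 = 0.2021 h^-1
Extrapolated tail: C_last / k_e = 14.7 / 0.2021 = 72.736
AUC_0→∞ = 305.15 + 72.736 = 377.886 µg/L·h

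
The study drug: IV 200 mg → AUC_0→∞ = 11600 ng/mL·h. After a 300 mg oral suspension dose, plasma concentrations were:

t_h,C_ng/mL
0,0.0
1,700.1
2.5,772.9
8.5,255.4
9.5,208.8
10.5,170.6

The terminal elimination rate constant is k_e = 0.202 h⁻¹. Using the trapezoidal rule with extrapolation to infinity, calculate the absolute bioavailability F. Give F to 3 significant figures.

F = 0.334

Trapezoidal AUC_0→10.5 (oral suspension):
  [0→1]: (0.0+700.1)/2 × 1 = 350.05
  [1→2.5]: (700.1+772.9)/2 × 1.5 = 1104.75
  [2.5→8.5]: (772.9+255.4)/2 × 6 = 3084.9
  [8.5→9.5]: (255.4+208.8)/2 × 1 = 232.1
  [9.5→10.5]: (208.8+170.6)/2 × 1 = 189.7
  Sum = 4961.5 ng/mL·h
Tail: C_last/k_e = 170.6/0.202 = 844.554
AUC_0→∞ (oral suspension) = 4961.5 + 844.554 = 5806.054 ng/mL·h
F = (AUC_ev/D_ev)/(AUC_iv/D_iv) = (5806.054/300)/(11600/200) = 19.3535/58 = 0.3337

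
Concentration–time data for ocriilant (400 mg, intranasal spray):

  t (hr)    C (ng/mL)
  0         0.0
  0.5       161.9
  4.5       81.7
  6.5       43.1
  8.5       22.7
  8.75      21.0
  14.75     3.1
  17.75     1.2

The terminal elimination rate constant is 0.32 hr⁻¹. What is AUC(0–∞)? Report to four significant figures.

Trapezoidal AUC_0→17.75:
  [0→0.5]: (0.0+161.9)/2 × 0.5 = 40.475
  [0.5→4.5]: (161.9+81.7)/2 × 4 = 487.2
  [4.5→6.5]: (81.7+43.1)/2 × 2 = 124.8
  [6.5→8.5]: (43.1+22.7)/2 × 2 = 65.8
  [8.5→8.75]: (22.7+21.0)/2 × 0.25 = 5.4625
  [8.75→14.75]: (21.0+3.1)/2 × 6 = 72.3
  [14.75→17.75]: (3.1+1.2)/2 × 3 = 6.45
  Sum = 802.4875 ng/mL·hr
Extrapolated tail: C_last / k_e = 1.2 / 0.32 = 3.750
AUC_0→∞ = 802.4875 + 3.750 = 806.2375 ng/mL·hr

AUC = 806.2 ng/mL·hr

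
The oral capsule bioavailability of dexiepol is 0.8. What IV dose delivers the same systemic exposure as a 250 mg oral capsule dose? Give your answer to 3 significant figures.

D_iv = 200 mg

Systemic exposure from an extravascular dose = F × D_ev, so the equivalent IV dose is F × D_ev.
D_iv = F × D_ev = 0.8 × 250 = 200 mg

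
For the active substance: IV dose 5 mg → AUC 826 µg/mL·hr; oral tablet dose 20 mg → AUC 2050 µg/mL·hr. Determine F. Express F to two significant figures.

F = 0.62

F = (AUC_ev / D_ev) / (AUC_iv / D_iv)
  = (2050/20) / (826/5)
  = 102.5 / 165.2 = 0.6205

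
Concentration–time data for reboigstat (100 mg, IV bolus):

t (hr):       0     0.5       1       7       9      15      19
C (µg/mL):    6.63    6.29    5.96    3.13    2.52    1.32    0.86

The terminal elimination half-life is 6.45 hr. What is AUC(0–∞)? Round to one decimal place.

Trapezoidal AUC_0→19:
  [0→0.5]: (6.63+6.29)/2 × 0.5 = 3.23
  [0.5→1]: (6.29+5.96)/2 × 0.5 = 3.0625
  [1→7]: (5.96+3.13)/2 × 6 = 27.27
  [7→9]: (3.13+2.52)/2 × 2 = 5.65
  [9→15]: (2.52+1.32)/2 × 6 = 11.52
  [15→19]: (1.32+0.86)/2 × 4 = 4.36
  Sum = 55.0925 µg/mL·hr
k_e = ln2 / t½ = 0.693147 / 6.45 = 0.1075 hr^-1
Extrapolated tail: C_last / k_e = 0.86 / 0.1075 = 8.000
AUC_0→∞ = 55.0925 + 8.000 = 63.0925 µg/mL·hr

AUC = 63.1 µg/mL·hr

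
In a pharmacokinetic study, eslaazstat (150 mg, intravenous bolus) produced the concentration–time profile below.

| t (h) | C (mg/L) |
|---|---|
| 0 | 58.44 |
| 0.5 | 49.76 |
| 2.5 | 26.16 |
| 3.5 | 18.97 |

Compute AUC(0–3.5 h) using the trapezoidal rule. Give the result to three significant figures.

Trapezoidal AUC_0→3.5:
  [0→0.5]: (58.44+49.76)/2 × 0.5 = 27.05
  [0.5→2.5]: (49.76+26.16)/2 × 2 = 75.92
  [2.5→3.5]: (26.16+18.97)/2 × 1 = 22.565
  Sum = 125.535 mg/L·h

AUC = 126 mg/L·h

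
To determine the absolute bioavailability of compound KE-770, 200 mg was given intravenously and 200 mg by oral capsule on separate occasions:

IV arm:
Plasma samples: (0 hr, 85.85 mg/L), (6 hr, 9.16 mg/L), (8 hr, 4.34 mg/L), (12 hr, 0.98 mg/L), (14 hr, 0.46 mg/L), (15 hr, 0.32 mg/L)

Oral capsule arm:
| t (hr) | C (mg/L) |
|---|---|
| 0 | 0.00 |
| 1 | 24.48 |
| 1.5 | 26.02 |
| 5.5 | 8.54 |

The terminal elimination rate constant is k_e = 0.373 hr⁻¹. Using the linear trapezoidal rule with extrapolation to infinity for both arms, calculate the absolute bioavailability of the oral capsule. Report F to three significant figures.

F = 0.375

Trapezoidal AUC_0→15 (IV):
  [0→6]: (85.85+9.16)/2 × 6 = 285.03
  [6→8]: (9.16+4.34)/2 × 2 = 13.5
  [8→12]: (4.34+0.98)/2 × 4 = 10.64
  [12→14]: (0.98+0.46)/2 × 2 = 1.44
  [14→15]: (0.46+0.32)/2 × 1 = 0.39
  Sum = 311.0 mg/L·hr
IV tail: 0.32/0.373 = 0.858; AUC_iv,0→∞ = 311.0 + 0.858 = 311.858 mg/L·hr
Trapezoidal AUC_0→5.5 (oral capsule):
  [0→1]: (0.00+24.48)/2 × 1 = 12.24
  [1→1.5]: (24.48+26.02)/2 × 0.5 = 12.625
  [1.5→5.5]: (26.02+8.54)/2 × 4 = 69.12
  Sum = 93.985 mg/L·hr
oral capsule tail: 8.54/0.373 = 22.895; AUC_ev,0→∞ = 93.985 + 22.895 = 116.88 mg/L·hr
F = (AUC_ev/D_ev)/(AUC_iv/D_iv) = (116.88/200)/(311.858/200) = 0.5844/1.55929 = 0.3748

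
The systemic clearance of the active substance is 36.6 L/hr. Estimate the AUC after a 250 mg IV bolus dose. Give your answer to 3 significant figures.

AUC_0→∞ = Dose_iv / CL
        = 250 / 36.6 = 6.8306 mg/L·hr

AUC = 6.83 mg/L·hr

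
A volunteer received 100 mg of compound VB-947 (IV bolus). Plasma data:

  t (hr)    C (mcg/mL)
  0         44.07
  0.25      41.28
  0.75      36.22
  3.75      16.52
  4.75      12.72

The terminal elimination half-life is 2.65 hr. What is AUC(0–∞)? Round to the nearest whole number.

Trapezoidal AUC_0→4.75:
  [0→0.25]: (44.07+41.28)/2 × 0.25 = 10.66875
  [0.25→0.75]: (41.28+36.22)/2 × 0.5 = 19.375
  [0.75→3.75]: (36.22+16.52)/2 × 3 = 79.11
  [3.75→4.75]: (16.52+12.72)/2 × 1 = 14.62
  Sum = 123.77375 mcg/mL·hr
k_e = ln2 / t½ = 0.693147 / 2.65 = 0.2616 hr^-1
Extrapolated tail: C_last / k_e = 12.72 / 0.2616 = 48.624
AUC_0→∞ = 123.77375 + 48.624 = 172.39775 mcg/mL·hr

AUC = 172 mcg/mL·hr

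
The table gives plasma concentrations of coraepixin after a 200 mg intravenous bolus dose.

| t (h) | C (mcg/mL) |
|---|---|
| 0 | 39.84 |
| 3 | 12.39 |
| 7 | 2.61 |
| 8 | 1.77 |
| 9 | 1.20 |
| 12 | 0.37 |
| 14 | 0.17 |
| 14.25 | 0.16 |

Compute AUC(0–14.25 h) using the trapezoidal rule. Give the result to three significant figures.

AUC = 115 mcg/mL·h

Trapezoidal AUC_0→14.25:
  [0→3]: (39.84+12.39)/2 × 3 = 78.345
  [3→7]: (12.39+2.61)/2 × 4 = 30.0
  [7→8]: (2.61+1.77)/2 × 1 = 2.19
  [8→9]: (1.77+1.20)/2 × 1 = 1.485
  [9→12]: (1.20+0.37)/2 × 3 = 2.355
  [12→14]: (0.37+0.17)/2 × 2 = 0.54
  [14→14.25]: (0.17+0.16)/2 × 0.25 = 0.04125
  Sum = 114.95625 mcg/mL·h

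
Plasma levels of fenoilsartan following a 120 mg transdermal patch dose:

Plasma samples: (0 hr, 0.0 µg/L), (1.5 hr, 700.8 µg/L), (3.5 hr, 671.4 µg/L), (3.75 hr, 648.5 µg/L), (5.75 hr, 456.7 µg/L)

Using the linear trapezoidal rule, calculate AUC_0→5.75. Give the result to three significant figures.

Trapezoidal AUC_0→5.75:
  [0→1.5]: (0.0+700.8)/2 × 1.5 = 525.6
  [1.5→3.5]: (700.8+671.4)/2 × 2 = 1372.2
  [3.5→3.75]: (671.4+648.5)/2 × 0.25 = 164.9875
  [3.75→5.75]: (648.5+456.7)/2 × 2 = 1105.2
  Sum = 3167.9875 µg/L·hr

AUC = 3170 µg/L·hr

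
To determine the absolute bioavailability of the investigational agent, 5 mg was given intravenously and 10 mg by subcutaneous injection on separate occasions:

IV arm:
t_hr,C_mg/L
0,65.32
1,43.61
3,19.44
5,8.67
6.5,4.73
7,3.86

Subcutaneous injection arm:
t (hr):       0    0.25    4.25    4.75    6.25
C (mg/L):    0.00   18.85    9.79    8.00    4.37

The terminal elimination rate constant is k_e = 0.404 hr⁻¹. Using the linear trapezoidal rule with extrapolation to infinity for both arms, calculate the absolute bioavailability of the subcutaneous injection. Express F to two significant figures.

Trapezoidal AUC_0→7 (IV):
  [0→1]: (65.32+43.61)/2 × 1 = 54.465
  [1→3]: (43.61+19.44)/2 × 2 = 63.05
  [3→5]: (19.44+8.67)/2 × 2 = 28.11
  [5→6.5]: (8.67+4.73)/2 × 1.5 = 10.05
  [6.5→7]: (4.73+3.86)/2 × 0.5 = 2.1475
  Sum = 157.8225 mg/L·hr
IV tail: 3.86/0.404 = 9.554; AUC_iv,0→∞ = 157.8225 + 9.554 = 167.3765 mg/L·hr
Trapezoidal AUC_0→6.25 (subcutaneous injection):
  [0→0.25]: (0.00+18.85)/2 × 0.25 = 2.35625
  [0.25→4.25]: (18.85+9.79)/2 × 4 = 57.28
  [4.25→4.75]: (9.79+8.00)/2 × 0.5 = 4.4475
  [4.75→6.25]: (8.00+4.37)/2 × 1.5 = 9.2775
  Sum = 73.36125 mg/L·hr
subcutaneous injection tail: 4.37/0.404 = 10.817; AUC_ev,0→∞ = 73.36125 + 10.817 = 84.17825 mg/L·hr
F = (AUC_ev/D_ev)/(AUC_iv/D_iv) = (84.17825/10)/(167.3765/5) = 8.417825/33.4753 = 0.2515

F = 0.25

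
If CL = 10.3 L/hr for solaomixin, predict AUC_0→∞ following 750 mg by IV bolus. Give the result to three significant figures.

AUC = 72.8 mg/L·hr

AUC_0→∞ = Dose_iv / CL
        = 750 / 10.3 = 72.8155 mg/L·hr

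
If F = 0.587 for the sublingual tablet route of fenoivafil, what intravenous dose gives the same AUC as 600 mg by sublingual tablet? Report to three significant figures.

D_iv = 352 mg

Systemic exposure from an extravascular dose = F × D_ev, so the equivalent IV dose is F × D_ev.
D_iv = F × D_ev = 0.587 × 600 = 352.2 mg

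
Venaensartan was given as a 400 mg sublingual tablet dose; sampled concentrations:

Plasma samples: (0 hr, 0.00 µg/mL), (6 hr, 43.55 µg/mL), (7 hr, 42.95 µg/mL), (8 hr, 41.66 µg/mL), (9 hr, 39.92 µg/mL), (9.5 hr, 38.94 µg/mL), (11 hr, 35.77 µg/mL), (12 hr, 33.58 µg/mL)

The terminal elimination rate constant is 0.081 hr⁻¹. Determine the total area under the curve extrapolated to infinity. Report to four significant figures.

Trapezoidal AUC_0→12:
  [0→6]: (0.00+43.55)/2 × 6 = 130.65
  [6→7]: (43.55+42.95)/2 × 1 = 43.25
  [7→8]: (42.95+41.66)/2 × 1 = 42.305
  [8→9]: (41.66+39.92)/2 × 1 = 40.79
  [9→9.5]: (39.92+38.94)/2 × 0.5 = 19.715
  [9.5→11]: (38.94+35.77)/2 × 1.5 = 56.0325
  [11→12]: (35.77+33.58)/2 × 1 = 34.675
  Sum = 367.4175 µg/mL·hr
Extrapolated tail: C_last / k_e = 33.58 / 0.081 = 414.568
AUC_0→∞ = 367.4175 + 414.568 = 781.9855 µg/mL·hr

AUC = 782.0 µg/mL·hr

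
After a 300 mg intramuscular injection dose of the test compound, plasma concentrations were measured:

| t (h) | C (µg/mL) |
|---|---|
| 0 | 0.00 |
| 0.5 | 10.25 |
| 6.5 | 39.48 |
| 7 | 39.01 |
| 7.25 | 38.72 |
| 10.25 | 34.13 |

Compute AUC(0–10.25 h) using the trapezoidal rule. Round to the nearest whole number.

AUC = 290 µg/mL·h

Trapezoidal AUC_0→10.25:
  [0→0.5]: (0.00+10.25)/2 × 0.5 = 2.5625
  [0.5→6.5]: (10.25+39.48)/2 × 6 = 149.19
  [6.5→7]: (39.48+39.01)/2 × 0.5 = 19.6225
  [7→7.25]: (39.01+38.72)/2 × 0.25 = 9.71625
  [7.25→10.25]: (38.72+34.13)/2 × 3 = 109.275
  Sum = 290.36625 µg/mL·h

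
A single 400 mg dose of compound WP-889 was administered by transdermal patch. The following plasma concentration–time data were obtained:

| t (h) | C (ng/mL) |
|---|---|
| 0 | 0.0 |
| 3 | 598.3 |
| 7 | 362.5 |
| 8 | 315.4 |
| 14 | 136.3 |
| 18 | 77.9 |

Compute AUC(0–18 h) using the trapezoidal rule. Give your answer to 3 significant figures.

Trapezoidal AUC_0→18:
  [0→3]: (0.0+598.3)/2 × 3 = 897.45
  [3→7]: (598.3+362.5)/2 × 4 = 1921.6
  [7→8]: (362.5+315.4)/2 × 1 = 338.95
  [8→14]: (315.4+136.3)/2 × 6 = 1355.1
  [14→18]: (136.3+77.9)/2 × 4 = 428.4
  Sum = 4941.5 ng/mL·h

AUC = 4940 ng/mL·h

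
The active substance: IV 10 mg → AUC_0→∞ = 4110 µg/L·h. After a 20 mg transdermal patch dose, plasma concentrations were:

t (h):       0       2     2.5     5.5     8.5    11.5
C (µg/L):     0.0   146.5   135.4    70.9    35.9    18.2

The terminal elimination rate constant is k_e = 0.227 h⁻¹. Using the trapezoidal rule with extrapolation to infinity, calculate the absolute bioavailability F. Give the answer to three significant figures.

F = 0.103

Trapezoidal AUC_0→11.5 (transdermal patch):
  [0→2]: (0.0+146.5)/2 × 2 = 146.5
  [2→2.5]: (146.5+135.4)/2 × 0.5 = 70.475
  [2.5→5.5]: (135.4+70.9)/2 × 3 = 309.45
  [5.5→8.5]: (70.9+35.9)/2 × 3 = 160.2
  [8.5→11.5]: (35.9+18.2)/2 × 3 = 81.15
  Sum = 767.775 µg/L·h
Tail: C_last/k_e = 18.2/0.227 = 80.176
AUC_0→∞ (transdermal patch) = 767.775 + 80.176 = 847.951 µg/L·h
F = (AUC_ev/D_ev)/(AUC_iv/D_iv) = (847.951/20)/(4110/10) = 42.39755/411 = 0.1032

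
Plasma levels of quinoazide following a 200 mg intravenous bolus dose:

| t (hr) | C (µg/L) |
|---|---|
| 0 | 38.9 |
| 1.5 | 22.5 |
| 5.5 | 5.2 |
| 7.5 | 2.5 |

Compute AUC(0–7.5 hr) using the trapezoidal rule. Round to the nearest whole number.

Trapezoidal AUC_0→7.5:
  [0→1.5]: (38.9+22.5)/2 × 1.5 = 46.05
  [1.5→5.5]: (22.5+5.2)/2 × 4 = 55.4
  [5.5→7.5]: (5.2+2.5)/2 × 2 = 7.7
  Sum = 109.15 µg/L·hr

AUC = 109 µg/L·hr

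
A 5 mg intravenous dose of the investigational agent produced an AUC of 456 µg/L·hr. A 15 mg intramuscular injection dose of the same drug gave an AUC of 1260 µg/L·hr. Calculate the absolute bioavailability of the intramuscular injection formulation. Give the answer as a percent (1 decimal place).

F = (AUC_ev / D_ev) / (AUC_iv / D_iv)
  = (1260/15) / (456/5)
  = 84 / 91.2 = 0.9211
  = 92.11%

F = 92.1%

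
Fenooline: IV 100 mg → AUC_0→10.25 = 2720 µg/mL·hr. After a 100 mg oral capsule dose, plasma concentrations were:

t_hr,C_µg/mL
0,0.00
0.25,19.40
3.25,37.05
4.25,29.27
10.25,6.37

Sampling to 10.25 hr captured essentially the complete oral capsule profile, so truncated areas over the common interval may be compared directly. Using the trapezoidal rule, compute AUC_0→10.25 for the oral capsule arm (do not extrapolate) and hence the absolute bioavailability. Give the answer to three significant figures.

F = 0.0835

Trapezoidal AUC_0→10.25 (oral capsule):
  [0→0.25]: (0.00+19.40)/2 × 0.25 = 2.425
  [0.25→3.25]: (19.40+37.05)/2 × 3 = 84.675
  [3.25→4.25]: (37.05+29.27)/2 × 1 = 33.16
  [4.25→10.25]: (29.27+6.37)/2 × 6 = 106.92
  Sum = 227.18 µg/mL·hr
F = (AUC_ev/D_ev)/(AUC_iv/D_iv) = (227.18/100)/(2720/100) = 2.2718/27.2 = 0.0835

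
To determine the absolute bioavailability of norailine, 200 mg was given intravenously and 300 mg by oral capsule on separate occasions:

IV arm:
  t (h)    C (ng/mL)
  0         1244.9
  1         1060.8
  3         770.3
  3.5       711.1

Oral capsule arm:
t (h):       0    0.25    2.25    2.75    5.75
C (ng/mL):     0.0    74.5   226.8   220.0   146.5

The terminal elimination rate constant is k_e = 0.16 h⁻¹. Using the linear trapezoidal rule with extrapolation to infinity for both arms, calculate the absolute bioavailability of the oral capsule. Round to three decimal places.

F = 0.161

Trapezoidal AUC_0→3.5 (IV):
  [0→1]: (1244.9+1060.8)/2 × 1 = 1152.85
  [1→3]: (1060.8+770.3)/2 × 2 = 1831.1
  [3→3.5]: (770.3+711.1)/2 × 0.5 = 370.35
  Sum = 3354.3 ng/mL·h
IV tail: 711.1/0.16 = 4444.375; AUC_iv,0→∞ = 3354.3 + 4444.375 = 7798.675 ng/mL·h
Trapezoidal AUC_0→5.75 (oral capsule):
  [0→0.25]: (0.0+74.5)/2 × 0.25 = 9.3125
  [0.25→2.25]: (74.5+226.8)/2 × 2 = 301.3
  [2.25→2.75]: (226.8+220.0)/2 × 0.5 = 111.7
  [2.75→5.75]: (220.0+146.5)/2 × 3 = 549.75
  Sum = 972.0625 ng/mL·h
oral capsule tail: 146.5/0.16 = 915.625; AUC_ev,0→∞ = 972.0625 + 915.625 = 1887.6875 ng/mL·h
F = (AUC_ev/D_ev)/(AUC_iv/D_iv) = (1887.6875/300)/(7798.675/200) = 6.29229/38.993375 = 0.1614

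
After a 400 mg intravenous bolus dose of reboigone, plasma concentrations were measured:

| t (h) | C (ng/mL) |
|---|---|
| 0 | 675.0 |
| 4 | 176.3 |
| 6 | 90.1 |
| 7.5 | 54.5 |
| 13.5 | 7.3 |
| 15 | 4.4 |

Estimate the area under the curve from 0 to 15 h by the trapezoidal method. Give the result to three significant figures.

AUC = 2270 ng/mL·h

Trapezoidal AUC_0→15:
  [0→4]: (675.0+176.3)/2 × 4 = 1702.6
  [4→6]: (176.3+90.1)/2 × 2 = 266.4
  [6→7.5]: (90.1+54.5)/2 × 1.5 = 108.45
  [7.5→13.5]: (54.5+7.3)/2 × 6 = 185.4
  [13.5→15]: (7.3+4.4)/2 × 1.5 = 8.775
  Sum = 2271.625 ng/mL·h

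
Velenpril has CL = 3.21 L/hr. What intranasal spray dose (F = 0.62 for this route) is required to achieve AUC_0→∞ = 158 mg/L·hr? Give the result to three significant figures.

Dose = 818 mg

Dose = CL × AUC_0→∞ / F
     = 3.21 × 158 / 0.62 = 818.032 mg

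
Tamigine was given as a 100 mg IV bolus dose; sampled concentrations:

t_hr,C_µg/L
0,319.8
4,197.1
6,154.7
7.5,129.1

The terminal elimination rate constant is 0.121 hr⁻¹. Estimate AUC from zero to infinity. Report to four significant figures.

AUC = 2665 µg/L·hr

Trapezoidal AUC_0→7.5:
  [0→4]: (319.8+197.1)/2 × 4 = 1033.8
  [4→6]: (197.1+154.7)/2 × 2 = 351.8
  [6→7.5]: (154.7+129.1)/2 × 1.5 = 212.85
  Sum = 1598.45 µg/L·hr
Extrapolated tail: C_last / k_e = 129.1 / 0.121 = 1066.942
AUC_0→∞ = 1598.45 + 1066.942 = 2665.392 µg/L·hr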